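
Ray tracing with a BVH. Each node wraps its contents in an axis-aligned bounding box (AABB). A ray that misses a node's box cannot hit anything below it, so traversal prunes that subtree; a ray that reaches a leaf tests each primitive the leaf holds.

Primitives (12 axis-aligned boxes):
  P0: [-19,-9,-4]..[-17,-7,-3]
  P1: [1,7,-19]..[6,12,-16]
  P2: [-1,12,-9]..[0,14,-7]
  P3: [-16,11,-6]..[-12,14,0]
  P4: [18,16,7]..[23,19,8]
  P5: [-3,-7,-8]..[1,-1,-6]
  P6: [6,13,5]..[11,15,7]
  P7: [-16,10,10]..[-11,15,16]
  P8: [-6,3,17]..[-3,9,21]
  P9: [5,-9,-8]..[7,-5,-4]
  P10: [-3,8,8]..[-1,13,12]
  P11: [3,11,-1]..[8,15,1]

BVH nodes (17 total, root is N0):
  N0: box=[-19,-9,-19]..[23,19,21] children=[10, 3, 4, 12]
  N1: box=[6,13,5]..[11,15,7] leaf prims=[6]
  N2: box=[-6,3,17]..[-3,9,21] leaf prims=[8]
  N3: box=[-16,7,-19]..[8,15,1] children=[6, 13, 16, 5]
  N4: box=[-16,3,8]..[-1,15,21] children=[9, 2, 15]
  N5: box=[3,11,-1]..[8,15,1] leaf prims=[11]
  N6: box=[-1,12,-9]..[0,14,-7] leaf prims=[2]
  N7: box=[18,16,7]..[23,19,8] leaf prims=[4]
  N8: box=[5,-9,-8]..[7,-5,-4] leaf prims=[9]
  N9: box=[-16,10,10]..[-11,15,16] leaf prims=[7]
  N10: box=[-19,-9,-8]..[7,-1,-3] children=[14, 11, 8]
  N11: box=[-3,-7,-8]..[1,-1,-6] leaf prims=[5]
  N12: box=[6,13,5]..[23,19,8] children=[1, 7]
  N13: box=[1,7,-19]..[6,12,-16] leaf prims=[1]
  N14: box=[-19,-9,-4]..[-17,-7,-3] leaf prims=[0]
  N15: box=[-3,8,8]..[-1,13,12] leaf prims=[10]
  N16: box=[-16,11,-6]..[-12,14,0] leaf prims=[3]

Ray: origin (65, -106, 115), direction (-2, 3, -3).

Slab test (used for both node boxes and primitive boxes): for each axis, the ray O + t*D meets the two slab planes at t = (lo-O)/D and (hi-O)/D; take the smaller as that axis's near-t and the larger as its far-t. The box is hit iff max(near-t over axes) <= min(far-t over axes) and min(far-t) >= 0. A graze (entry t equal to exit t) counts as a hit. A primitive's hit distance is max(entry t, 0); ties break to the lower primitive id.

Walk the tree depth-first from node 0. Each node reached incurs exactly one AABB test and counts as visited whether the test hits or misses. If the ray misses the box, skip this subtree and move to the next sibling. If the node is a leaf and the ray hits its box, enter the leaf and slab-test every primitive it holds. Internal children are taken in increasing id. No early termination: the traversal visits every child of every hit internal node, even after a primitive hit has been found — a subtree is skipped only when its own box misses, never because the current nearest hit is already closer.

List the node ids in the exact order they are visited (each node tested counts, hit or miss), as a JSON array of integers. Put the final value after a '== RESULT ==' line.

Walk:
N0 x:[21,42] y:[97/3,125/3] z:[94/3,134/3] -> hit [97/3,125/3], descend [3, 4, 10, 12]
  N3 x:[57/2,81/2] y:[113/3,121/3] z:[38,134/3] -> hit [38,121/3], descend [5, 6, 13, 16]
    N5 x:[57/2,31] y:[39,121/3] z:[38,116/3] -> miss, prune
    N6 x:[65/2,33] y:[118/3,40] z:[122/3,124/3] -> miss, prune
    N13 x:[59/2,32] y:[113/3,118/3] z:[131/3,134/3] -> miss, prune
    N16 x:[77/2,81/2] y:[39,40] z:[115/3,121/3] -> hit [39,40] leaf, test {P3@t=39}
  N4 x:[33,81/2] y:[109/3,121/3] z:[94/3,107/3] -> miss, prune
  N10 x:[29,42] y:[97/3,35] z:[118/3,41] -> miss, prune
  N12 x:[21,59/2] y:[119/3,125/3] z:[107/3,110/3] -> miss, prune

Summary -> nodes [0, 3, 5, 6, 13, 16, 4, 10, 12]; box-tests=9; leaf-entries=1; first=P3

== RESULT ==
[0, 3, 5, 6, 13, 16, 4, 10, 12]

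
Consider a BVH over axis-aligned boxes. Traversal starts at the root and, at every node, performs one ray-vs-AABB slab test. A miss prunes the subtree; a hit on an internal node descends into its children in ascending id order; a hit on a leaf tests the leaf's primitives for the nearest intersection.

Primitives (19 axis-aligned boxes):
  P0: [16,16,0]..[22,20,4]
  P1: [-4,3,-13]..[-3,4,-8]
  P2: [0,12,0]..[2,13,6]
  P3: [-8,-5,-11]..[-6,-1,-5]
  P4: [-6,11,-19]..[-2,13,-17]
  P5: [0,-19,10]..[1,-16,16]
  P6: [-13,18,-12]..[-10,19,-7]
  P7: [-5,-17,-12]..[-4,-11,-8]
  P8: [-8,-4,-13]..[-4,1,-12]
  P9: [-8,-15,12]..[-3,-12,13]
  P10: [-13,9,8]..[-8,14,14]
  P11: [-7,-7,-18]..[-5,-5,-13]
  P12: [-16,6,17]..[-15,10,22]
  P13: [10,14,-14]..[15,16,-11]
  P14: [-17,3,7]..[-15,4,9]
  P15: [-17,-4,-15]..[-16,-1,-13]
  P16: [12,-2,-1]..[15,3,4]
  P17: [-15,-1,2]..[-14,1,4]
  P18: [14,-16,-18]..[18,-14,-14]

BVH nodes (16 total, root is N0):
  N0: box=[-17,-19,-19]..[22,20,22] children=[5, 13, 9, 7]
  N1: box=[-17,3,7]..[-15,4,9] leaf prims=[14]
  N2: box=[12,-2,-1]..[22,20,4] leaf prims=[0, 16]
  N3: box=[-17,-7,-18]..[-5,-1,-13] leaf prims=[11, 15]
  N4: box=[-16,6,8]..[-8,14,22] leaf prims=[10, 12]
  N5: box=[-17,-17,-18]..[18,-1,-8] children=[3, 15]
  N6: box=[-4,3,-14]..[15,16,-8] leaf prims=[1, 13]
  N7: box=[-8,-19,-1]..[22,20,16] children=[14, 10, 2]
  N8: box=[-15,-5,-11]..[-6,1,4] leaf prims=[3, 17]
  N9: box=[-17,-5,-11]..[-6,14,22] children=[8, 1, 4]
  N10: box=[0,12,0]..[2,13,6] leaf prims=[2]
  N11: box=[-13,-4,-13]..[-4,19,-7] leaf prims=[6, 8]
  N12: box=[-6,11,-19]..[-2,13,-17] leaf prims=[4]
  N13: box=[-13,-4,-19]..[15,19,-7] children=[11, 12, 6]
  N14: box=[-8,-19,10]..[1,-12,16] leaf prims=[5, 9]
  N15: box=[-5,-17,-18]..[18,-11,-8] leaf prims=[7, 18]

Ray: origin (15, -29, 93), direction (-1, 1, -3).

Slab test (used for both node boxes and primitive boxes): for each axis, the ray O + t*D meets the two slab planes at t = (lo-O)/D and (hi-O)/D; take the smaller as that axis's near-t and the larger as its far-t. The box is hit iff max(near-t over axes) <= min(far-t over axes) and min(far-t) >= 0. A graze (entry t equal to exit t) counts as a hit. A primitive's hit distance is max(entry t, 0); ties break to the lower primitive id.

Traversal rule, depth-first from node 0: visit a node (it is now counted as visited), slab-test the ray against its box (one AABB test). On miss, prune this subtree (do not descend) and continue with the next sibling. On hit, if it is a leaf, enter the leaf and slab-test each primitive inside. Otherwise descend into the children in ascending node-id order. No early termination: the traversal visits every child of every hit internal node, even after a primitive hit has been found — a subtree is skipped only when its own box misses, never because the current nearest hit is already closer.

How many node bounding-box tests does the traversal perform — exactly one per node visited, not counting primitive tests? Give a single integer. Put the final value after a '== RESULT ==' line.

Walk:
N0 x:[-7,32] y:[10,49] z:[71/3,112/3] -> hit [71/3,32], descend [5, 7, 9, 13]
  N5 x:[-3,32] y:[12,28] z:[101/3,37] -> miss, prune
  N7 x:[-7,23] y:[10,49] z:[77/3,94/3] -> miss, prune
  N9 x:[21,32] y:[24,43] z:[71/3,104/3] -> hit [24,32], descend [1, 4, 8]
    N1 x:[30,32] y:[32,33] z:[28,86/3] -> miss, prune
    N4 x:[23,31] y:[35,43] z:[71/3,85/3] -> miss, prune
    N8 x:[21,30] y:[24,30] z:[89/3,104/3] -> hit [89/3,30] leaf, test {P3(miss), P17@t=89/3}
  N13 x:[0,28] y:[25,48] z:[100/3,112/3] -> miss, prune

order=[0, 5, 7, 9, 1, 4, 8, 13]  |boxes|=8  |leaves|=1  hit=P17

== RESULT ==
8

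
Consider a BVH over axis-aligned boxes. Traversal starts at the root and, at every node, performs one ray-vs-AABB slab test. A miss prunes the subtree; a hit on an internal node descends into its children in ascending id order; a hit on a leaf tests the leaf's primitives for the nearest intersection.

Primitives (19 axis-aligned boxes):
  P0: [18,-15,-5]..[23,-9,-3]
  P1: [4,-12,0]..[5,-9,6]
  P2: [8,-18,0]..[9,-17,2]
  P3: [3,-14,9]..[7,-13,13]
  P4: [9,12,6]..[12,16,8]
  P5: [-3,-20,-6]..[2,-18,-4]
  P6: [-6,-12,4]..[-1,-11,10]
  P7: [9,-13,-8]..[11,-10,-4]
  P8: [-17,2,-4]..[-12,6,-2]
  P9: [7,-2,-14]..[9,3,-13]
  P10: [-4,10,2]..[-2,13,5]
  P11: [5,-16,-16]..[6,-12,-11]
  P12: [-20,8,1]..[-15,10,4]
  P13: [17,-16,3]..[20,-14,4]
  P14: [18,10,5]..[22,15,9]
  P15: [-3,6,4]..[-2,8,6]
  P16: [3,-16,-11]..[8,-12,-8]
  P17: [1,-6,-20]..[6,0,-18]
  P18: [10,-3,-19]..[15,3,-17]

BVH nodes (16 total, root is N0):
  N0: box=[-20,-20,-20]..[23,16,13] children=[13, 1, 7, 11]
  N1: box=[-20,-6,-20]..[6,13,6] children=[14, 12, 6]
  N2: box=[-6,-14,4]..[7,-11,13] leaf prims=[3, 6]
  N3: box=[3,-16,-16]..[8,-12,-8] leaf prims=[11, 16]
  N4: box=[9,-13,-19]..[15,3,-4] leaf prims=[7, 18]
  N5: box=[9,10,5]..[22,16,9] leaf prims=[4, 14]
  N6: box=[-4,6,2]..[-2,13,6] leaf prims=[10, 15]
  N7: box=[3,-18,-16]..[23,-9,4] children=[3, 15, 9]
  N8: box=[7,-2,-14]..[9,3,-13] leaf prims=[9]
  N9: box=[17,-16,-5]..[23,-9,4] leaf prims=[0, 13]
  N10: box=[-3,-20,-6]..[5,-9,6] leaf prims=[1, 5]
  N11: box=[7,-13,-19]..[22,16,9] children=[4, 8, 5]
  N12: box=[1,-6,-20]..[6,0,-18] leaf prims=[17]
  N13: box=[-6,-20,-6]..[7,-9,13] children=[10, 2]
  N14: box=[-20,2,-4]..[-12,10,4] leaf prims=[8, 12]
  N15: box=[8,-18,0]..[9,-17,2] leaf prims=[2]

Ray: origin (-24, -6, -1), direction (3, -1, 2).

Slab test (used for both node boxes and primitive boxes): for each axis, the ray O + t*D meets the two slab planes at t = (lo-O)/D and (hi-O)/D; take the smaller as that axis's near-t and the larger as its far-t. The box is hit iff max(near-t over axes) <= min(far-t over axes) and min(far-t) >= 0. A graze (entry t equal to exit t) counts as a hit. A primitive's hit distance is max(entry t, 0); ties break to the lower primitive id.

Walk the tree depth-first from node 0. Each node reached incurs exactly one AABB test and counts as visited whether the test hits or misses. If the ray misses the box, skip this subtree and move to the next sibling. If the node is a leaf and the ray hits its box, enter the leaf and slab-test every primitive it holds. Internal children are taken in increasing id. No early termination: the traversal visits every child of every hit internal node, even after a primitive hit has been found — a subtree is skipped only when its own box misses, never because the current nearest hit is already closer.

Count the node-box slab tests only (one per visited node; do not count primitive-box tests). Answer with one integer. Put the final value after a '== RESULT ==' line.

Traverse from the root:
N0 x:[4/3,47/3] y:[-22,14] z:[-19/2,7] -> hit [4/3,7], descend [1, 7, 11, 13]
  N1 x:[4/3,10] y:[-19,0] z:[-19/2,7/2] -> miss, prune
  N7 x:[9,47/3] y:[3,12] z:[-15/2,5/2] -> miss, prune
  N11 x:[31/3,46/3] y:[-22,7] z:[-9,5] -> miss, prune
  N13 x:[6,31/3] y:[3,14] z:[-5/2,7] -> hit [6,7], descend [2, 10]
    N2 x:[6,31/3] y:[5,8] z:[5/2,7] -> hit [6,7] leaf, test {P3(miss), P6(miss)}
    N10 x:[7,29/3] y:[3,14] z:[-5/2,7/2] -> miss, prune

Summary -> nodes [0, 1, 7, 11, 13, 2, 10]; box-tests=7; leaf-entries=1; first=miss

== RESULT ==
7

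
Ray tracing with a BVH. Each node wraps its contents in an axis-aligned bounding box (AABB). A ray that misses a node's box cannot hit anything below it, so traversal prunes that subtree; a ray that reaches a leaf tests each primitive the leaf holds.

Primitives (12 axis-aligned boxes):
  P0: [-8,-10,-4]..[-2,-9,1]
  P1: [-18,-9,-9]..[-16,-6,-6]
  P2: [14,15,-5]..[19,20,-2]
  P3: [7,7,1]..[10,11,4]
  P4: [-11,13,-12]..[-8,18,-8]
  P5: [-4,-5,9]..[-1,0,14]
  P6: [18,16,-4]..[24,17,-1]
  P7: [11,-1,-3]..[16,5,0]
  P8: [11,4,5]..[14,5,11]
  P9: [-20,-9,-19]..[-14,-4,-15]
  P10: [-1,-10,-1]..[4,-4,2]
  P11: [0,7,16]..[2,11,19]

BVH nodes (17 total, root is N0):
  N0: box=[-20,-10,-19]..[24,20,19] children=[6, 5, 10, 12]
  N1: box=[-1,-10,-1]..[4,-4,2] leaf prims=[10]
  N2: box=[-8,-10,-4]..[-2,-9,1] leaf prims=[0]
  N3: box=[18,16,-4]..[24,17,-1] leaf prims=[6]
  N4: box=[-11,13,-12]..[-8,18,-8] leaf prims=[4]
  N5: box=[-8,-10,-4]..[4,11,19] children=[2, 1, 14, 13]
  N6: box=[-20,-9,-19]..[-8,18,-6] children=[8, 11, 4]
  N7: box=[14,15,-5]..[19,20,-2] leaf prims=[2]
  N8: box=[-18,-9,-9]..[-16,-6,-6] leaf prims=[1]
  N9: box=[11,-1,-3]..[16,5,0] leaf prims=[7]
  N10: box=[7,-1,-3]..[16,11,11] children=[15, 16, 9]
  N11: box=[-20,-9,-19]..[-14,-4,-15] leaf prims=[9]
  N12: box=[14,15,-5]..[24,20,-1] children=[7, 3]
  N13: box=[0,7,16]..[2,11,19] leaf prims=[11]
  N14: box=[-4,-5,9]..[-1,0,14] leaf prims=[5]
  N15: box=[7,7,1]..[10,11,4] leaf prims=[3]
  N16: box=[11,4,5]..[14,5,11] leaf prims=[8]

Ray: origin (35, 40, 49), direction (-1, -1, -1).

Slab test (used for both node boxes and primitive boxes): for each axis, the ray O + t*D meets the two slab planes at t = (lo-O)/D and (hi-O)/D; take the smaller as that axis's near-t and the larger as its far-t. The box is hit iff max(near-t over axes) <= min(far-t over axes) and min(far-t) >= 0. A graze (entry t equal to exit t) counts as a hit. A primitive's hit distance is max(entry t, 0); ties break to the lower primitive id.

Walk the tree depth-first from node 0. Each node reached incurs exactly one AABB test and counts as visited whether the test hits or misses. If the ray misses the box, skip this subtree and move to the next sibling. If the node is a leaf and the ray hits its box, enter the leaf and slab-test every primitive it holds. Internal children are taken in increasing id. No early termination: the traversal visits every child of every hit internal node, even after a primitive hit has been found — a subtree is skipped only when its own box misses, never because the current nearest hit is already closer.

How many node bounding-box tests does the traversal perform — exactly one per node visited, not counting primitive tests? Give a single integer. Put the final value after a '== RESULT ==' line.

Walk:
N0 x:[11,55] y:[20,50] z:[30,68] -> hit [30,50], descend [5, 6, 10, 12]
  N5 x:[31,43] y:[29,50] z:[30,53] -> hit [31,43], descend [1, 2, 13, 14]
    N1 x:[31,36] y:[44,50] z:[47,50] -> miss, prune
    N2 x:[37,43] y:[49,50] z:[48,53] -> miss, prune
    N13 x:[33,35] y:[29,33] z:[30,33] -> hit [33,33] leaf, test {P11@t=33}
    N14 x:[36,39] y:[40,45] z:[35,40] -> miss, prune
  N6 x:[43,55] y:[22,49] z:[55,68] -> miss, prune
  N10 x:[19,28] y:[29,41] z:[38,52] -> miss, prune
  N12 x:[11,21] y:[20,25] z:[50,54] -> miss, prune

order=[0, 5, 1, 2, 13, 14, 6, 10, 12]  |boxes|=9  |leaves|=1  hit=P11

== RESULT ==
9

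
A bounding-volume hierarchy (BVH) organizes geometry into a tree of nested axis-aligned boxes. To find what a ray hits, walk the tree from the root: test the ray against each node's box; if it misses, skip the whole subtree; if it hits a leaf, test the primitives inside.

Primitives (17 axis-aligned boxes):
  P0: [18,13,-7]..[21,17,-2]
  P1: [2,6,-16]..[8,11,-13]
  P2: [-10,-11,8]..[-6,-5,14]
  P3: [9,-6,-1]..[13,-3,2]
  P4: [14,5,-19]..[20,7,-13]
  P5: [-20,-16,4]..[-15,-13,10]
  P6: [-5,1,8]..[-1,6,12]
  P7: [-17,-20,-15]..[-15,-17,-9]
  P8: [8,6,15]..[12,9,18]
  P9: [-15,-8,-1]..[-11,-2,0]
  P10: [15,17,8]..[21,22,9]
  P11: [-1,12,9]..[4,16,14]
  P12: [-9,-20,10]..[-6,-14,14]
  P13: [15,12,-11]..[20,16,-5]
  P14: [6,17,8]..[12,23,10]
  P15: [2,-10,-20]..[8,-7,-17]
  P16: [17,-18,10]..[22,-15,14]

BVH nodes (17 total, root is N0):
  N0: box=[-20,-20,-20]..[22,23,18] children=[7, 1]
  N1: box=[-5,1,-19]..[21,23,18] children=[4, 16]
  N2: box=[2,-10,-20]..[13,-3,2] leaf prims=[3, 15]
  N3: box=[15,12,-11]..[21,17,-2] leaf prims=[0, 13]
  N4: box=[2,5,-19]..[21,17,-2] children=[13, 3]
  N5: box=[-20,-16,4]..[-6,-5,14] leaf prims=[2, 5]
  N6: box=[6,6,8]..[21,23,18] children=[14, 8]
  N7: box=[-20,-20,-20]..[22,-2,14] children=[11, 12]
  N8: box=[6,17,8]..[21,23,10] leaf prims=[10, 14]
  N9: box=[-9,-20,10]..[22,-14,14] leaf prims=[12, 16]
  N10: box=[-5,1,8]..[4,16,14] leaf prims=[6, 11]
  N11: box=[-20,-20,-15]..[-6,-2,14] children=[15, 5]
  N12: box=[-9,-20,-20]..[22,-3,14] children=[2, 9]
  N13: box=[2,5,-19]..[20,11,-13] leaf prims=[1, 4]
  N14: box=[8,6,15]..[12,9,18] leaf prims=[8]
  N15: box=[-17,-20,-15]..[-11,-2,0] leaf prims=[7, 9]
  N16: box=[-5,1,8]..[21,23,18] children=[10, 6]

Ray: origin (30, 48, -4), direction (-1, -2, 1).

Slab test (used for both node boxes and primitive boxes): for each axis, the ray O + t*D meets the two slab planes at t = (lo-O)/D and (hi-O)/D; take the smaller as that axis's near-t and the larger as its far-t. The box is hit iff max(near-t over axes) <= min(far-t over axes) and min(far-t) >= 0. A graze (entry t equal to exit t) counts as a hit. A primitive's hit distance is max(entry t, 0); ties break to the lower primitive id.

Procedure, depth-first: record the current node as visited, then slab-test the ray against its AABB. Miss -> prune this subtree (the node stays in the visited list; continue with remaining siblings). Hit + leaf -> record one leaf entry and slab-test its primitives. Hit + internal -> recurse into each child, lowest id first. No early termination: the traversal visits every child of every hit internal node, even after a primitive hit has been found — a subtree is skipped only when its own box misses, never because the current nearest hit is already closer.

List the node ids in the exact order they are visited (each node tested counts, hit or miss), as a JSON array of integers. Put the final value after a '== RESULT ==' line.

Trace the traversal:
N0 x:[8,50] y:[25/2,34] z:[-16,22] -> hit [25/2,22], descend [1, 7]
  N1 x:[9,35] y:[25/2,47/2] z:[-15,22] -> hit [25/2,22], descend [4, 16]
    N4 x:[9,28] y:[31/2,43/2] z:[-15,2] -> miss, prune
    N16 x:[9,35] y:[25/2,47/2] z:[12,22] -> hit [25/2,22], descend [6, 10]
      N6 x:[9,24] y:[25/2,21] z:[12,22] -> hit [25/2,21], descend [8, 14]
        N8 x:[9,24] y:[25/2,31/2] z:[12,14] -> hit [25/2,14] leaf, test {P10@t=13, P14(miss)}
        N14 x:[18,22] y:[39/2,21] z:[19,22] -> hit [39/2,21] leaf, test {P8@t=39/2}
      N10 x:[26,35] y:[16,47/2] z:[12,18] -> miss, prune
  N7 x:[8,50] y:[25,34] z:[-16,18] -> miss, prune

9 AABB tests over nodes [0, 1, 4, 16, 6, 8, 14, 10, 7]; 2 leaves entered; closest P10.

== RESULT ==
[0, 1, 4, 16, 6, 8, 14, 10, 7]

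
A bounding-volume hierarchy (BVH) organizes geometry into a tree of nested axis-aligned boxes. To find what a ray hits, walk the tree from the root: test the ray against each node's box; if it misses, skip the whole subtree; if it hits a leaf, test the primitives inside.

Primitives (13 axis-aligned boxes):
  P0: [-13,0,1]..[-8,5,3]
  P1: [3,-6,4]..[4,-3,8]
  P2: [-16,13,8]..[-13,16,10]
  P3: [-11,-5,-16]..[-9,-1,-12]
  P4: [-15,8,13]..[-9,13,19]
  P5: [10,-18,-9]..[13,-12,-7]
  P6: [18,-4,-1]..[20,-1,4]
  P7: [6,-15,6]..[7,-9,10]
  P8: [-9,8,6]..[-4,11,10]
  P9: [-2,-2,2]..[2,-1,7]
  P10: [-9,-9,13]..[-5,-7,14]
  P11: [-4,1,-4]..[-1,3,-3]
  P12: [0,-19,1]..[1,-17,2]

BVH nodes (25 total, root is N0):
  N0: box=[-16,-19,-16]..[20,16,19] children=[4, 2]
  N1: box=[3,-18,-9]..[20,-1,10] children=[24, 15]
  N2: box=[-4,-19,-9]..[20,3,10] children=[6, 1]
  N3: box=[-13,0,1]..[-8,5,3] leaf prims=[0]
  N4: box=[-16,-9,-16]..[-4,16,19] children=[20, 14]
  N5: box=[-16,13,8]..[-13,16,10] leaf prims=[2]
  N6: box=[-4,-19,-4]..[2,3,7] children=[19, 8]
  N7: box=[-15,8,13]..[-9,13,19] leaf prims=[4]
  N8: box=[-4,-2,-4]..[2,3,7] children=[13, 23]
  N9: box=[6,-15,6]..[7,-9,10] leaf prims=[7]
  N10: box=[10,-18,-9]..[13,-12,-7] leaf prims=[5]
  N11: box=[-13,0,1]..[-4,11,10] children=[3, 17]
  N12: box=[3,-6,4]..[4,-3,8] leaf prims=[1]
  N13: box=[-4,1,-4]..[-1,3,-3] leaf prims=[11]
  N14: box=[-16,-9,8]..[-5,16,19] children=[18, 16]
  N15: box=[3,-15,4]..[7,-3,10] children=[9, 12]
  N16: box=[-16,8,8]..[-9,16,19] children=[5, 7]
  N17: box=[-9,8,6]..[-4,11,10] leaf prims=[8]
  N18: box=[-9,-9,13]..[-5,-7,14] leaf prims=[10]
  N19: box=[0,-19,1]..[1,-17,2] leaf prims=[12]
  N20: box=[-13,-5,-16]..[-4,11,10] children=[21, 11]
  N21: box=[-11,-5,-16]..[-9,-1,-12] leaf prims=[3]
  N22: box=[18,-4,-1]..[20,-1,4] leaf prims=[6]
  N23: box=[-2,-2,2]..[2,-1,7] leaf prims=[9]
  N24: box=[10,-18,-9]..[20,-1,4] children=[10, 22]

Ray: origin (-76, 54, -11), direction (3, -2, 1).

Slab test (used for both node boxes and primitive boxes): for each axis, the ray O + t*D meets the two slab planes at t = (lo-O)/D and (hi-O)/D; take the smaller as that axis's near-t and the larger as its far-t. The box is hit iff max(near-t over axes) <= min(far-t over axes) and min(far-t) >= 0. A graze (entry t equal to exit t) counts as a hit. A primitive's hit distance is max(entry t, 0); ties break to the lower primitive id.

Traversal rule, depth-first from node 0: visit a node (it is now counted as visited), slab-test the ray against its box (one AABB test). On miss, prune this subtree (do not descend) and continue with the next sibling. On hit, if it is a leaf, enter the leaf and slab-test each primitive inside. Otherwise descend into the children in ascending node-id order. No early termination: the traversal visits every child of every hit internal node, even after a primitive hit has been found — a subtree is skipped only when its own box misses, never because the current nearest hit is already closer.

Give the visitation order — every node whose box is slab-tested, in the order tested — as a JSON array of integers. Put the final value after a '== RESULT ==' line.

Trace the traversal:
N0 x:[20,32] y:[19,73/2] z:[-5,30] -> hit [20,30], descend [2, 4]
  N2 x:[24,32] y:[51/2,73/2] z:[2,21] -> miss, prune
  N4 x:[20,24] y:[19,63/2] z:[-5,30] -> hit [20,24], descend [14, 20]
    N14 x:[20,71/3] y:[19,63/2] z:[19,30] -> hit [20,71/3], descend [16, 18]
      N16 x:[20,67/3] y:[19,23] z:[19,30] -> hit [20,67/3], descend [5, 7]
        N5 x:[20,21] y:[19,41/2] z:[19,21] -> hit [20,41/2] leaf, test {P2@t=20}
        N7 x:[61/3,67/3] y:[41/2,23] z:[24,30] -> miss, prune
      N18 x:[67/3,71/3] y:[61/2,63/2] z:[24,25] -> miss, prune
    N20 x:[21,24] y:[43/2,59/2] z:[-5,21] -> miss, prune

Summary -> nodes [0, 2, 4, 14, 16, 5, 7, 18, 20]; box-tests=9; leaf-entries=1; first=P2

== RESULT ==
[0, 2, 4, 14, 16, 5, 7, 18, 20]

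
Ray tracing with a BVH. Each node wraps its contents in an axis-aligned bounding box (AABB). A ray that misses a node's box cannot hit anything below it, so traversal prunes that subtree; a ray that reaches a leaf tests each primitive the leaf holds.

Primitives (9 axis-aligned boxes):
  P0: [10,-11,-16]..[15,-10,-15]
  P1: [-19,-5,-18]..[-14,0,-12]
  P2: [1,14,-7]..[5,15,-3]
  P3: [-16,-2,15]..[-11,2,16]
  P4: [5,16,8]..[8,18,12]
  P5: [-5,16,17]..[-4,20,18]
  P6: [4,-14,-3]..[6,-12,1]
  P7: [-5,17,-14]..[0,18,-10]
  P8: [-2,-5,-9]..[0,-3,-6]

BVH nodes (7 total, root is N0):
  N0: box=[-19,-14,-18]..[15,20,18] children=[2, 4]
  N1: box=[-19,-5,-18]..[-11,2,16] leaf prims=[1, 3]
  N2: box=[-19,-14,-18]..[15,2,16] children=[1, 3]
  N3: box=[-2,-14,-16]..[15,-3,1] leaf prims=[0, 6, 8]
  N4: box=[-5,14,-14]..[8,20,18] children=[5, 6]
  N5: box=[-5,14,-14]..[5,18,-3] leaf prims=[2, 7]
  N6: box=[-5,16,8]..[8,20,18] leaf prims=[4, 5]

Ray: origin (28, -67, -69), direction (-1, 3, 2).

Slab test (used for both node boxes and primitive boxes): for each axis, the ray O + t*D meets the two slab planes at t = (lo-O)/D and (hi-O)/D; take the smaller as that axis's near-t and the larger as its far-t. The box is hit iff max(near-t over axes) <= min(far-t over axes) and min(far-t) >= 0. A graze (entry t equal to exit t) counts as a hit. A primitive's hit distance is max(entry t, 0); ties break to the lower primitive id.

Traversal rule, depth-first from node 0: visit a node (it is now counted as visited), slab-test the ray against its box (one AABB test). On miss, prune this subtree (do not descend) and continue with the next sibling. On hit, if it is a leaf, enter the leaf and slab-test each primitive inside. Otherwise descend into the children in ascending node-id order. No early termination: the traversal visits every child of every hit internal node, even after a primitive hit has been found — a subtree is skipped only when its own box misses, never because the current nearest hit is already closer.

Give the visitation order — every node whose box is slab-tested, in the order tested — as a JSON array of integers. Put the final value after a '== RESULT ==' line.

Walk:
N0 x:[13,47] y:[53/3,29] z:[51/2,87/2] -> hit [51/2,29], descend [2, 4]
  N2 x:[13,47] y:[53/3,23] z:[51/2,85/2] -> miss, prune
  N4 x:[20,33] y:[27,29] z:[55/2,87/2] -> hit [55/2,29], descend [5, 6]
    N5 x:[23,33] y:[27,85/3] z:[55/2,33] -> hit [55/2,85/3] leaf, test {P2(miss), P7@t=28}
    N6 x:[20,33] y:[83/3,29] z:[77/2,87/2] -> miss, prune

5 AABB tests over nodes [0, 2, 4, 5, 6]; 1 leaf entered; closest P7.

== RESULT ==
[0, 2, 4, 5, 6]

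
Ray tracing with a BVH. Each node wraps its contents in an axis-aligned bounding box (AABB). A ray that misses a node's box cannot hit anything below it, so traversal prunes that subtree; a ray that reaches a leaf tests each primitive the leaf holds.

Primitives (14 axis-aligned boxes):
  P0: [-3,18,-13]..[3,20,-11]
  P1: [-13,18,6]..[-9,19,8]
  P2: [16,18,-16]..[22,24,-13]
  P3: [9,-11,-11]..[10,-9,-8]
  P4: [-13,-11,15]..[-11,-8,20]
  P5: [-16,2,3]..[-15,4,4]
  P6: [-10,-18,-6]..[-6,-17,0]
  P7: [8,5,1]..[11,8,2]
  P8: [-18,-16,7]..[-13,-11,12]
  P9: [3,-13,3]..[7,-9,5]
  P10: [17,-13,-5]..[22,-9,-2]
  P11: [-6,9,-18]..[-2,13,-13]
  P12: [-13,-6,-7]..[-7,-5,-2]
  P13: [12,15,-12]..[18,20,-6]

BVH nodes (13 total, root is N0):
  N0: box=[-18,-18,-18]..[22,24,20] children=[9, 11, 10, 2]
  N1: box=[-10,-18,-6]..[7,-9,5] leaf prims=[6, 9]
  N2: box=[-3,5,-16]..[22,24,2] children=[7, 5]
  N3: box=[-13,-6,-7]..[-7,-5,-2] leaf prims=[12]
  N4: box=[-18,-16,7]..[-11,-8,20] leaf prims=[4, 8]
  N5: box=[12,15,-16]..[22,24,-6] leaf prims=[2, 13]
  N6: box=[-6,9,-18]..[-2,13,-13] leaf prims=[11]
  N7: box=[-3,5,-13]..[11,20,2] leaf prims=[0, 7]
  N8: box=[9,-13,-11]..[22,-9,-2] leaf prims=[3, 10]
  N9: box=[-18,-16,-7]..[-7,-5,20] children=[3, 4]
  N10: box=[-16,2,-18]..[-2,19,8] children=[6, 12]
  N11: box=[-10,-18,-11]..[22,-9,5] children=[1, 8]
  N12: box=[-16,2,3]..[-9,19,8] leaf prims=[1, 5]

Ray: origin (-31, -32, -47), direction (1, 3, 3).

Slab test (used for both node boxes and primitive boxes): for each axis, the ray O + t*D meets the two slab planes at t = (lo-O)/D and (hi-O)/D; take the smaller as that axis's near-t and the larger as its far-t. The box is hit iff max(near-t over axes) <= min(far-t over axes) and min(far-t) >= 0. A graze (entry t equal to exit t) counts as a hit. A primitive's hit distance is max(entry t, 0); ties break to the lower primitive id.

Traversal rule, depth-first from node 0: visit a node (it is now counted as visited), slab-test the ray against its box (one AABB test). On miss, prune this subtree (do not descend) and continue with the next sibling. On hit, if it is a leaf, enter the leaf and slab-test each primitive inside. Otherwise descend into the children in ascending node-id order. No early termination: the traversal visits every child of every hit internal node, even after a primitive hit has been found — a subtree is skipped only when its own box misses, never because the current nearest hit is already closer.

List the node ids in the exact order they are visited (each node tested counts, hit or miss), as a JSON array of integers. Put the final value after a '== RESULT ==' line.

Walk:
N0 x:[13,53] y:[14/3,56/3] z:[29/3,67/3] -> hit [13,56/3], descend [2, 9, 10, 11]
  N2 x:[28,53] y:[37/3,56/3] z:[31/3,49/3] -> miss, prune
  N9 x:[13,24] y:[16/3,9] z:[40/3,67/3] -> miss, prune
  N10 x:[15,29] y:[34/3,17] z:[29/3,55/3] -> hit [15,17], descend [6, 12]
    N6 x:[25,29] y:[41/3,15] z:[29/3,34/3] -> miss, prune
    N12 x:[15,22] y:[34/3,17] z:[50/3,55/3] -> hit [50/3,17] leaf, test {P1(miss), P5(miss)}
  N11 x:[21,53] y:[14/3,23/3] z:[12,52/3] -> miss, prune

7 AABB tests over nodes [0, 2, 9, 10, 6, 12, 11]; 1 leaf entered; closest miss.

== RESULT ==
[0, 2, 9, 10, 6, 12, 11]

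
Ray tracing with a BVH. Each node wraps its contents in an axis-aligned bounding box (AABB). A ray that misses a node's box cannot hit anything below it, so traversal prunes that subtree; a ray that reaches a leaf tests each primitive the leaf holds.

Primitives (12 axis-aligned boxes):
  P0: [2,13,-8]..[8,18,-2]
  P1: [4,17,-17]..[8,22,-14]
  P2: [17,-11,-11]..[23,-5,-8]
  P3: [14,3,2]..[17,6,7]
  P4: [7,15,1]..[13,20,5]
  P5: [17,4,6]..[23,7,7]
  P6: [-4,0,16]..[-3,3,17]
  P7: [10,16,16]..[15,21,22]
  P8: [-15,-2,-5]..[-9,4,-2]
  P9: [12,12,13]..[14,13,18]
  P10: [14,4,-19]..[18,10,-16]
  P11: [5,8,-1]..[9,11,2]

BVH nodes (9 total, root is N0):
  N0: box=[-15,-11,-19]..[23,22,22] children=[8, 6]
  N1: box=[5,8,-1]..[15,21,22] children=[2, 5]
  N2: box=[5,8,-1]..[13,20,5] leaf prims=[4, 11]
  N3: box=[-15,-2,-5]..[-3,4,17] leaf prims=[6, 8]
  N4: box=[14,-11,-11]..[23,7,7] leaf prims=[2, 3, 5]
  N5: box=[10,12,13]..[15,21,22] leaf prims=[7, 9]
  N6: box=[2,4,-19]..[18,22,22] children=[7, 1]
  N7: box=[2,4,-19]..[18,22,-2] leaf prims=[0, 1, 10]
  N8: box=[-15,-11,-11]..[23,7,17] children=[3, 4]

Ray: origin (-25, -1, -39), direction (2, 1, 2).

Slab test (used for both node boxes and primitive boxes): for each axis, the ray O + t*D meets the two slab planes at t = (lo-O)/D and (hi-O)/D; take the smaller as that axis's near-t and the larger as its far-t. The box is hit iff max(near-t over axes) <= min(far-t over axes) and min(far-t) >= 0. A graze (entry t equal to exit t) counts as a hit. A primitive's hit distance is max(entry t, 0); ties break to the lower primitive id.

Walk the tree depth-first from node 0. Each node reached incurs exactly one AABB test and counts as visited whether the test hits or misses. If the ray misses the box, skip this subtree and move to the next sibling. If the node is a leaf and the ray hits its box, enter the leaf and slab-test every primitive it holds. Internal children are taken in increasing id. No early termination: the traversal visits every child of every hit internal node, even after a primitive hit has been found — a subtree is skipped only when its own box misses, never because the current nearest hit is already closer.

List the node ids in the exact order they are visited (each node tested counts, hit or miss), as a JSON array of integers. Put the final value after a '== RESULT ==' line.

Traverse from the root:
N0 x:[5,24] y:[-10,23] z:[10,61/2] -> hit [10,23], descend [6, 8]
  N6 x:[27/2,43/2] y:[5,23] z:[10,61/2] -> hit [27/2,43/2], descend [1, 7]
    N1 x:[15,20] y:[9,22] z:[19,61/2] -> hit [19,20], descend [2, 5]
      N2 x:[15,19] y:[9,21] z:[19,22] -> hit [19,19] leaf, test {P4(miss), P11(miss)}
      N5 x:[35/2,20] y:[13,22] z:[26,61/2] -> miss, prune
    N7 x:[27/2,43/2] y:[5,23] z:[10,37/2] -> hit [27/2,37/2] leaf, test {P0@t=31/2, P1(miss), P10(miss)}
  N8 x:[5,24] y:[-10,8] z:[14,28] -> miss, prune

Summary -> nodes [0, 6, 1, 2, 5, 7, 8]; box-tests=7; leaf-entries=2; first=P0

== RESULT ==
[0, 6, 1, 2, 5, 7, 8]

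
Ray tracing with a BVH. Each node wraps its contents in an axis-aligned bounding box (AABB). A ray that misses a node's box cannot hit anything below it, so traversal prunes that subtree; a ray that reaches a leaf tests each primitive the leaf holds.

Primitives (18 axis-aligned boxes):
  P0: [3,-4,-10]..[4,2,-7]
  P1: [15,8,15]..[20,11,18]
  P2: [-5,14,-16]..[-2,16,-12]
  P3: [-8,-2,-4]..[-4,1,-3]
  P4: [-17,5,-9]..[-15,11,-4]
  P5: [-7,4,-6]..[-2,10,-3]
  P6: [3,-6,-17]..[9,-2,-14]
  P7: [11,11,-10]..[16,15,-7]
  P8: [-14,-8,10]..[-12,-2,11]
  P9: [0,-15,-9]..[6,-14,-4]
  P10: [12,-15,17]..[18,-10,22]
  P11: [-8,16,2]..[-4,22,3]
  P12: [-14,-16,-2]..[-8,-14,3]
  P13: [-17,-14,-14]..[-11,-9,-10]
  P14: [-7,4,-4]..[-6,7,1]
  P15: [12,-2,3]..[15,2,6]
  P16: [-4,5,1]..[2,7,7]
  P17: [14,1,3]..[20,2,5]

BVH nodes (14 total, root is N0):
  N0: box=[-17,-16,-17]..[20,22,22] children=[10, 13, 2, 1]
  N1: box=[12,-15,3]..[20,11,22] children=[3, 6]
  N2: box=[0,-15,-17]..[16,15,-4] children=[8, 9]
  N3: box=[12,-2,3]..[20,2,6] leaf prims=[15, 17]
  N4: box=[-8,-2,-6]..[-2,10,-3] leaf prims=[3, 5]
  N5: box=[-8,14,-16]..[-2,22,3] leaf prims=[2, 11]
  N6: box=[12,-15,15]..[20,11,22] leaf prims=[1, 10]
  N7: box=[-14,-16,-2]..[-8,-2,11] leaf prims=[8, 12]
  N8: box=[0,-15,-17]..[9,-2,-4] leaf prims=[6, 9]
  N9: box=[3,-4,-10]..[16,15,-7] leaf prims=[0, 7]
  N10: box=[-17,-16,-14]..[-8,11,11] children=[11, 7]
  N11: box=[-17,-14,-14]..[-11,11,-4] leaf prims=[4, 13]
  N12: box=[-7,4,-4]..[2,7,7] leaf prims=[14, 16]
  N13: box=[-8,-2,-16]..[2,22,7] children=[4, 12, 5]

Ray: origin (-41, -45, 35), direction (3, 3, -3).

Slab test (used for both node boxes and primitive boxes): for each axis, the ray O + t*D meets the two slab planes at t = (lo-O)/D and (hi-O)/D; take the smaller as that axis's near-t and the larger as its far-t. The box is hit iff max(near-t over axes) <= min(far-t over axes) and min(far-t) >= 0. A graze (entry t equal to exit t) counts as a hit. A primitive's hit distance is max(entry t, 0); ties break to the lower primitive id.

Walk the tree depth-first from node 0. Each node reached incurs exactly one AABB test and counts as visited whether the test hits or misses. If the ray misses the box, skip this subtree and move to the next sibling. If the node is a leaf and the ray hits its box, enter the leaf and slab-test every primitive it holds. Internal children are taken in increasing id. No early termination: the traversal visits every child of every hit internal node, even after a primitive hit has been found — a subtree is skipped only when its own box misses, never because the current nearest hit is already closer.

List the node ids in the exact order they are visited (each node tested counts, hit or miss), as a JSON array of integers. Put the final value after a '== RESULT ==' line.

Walk:
N0 x:[8,61/3] y:[29/3,67/3] z:[13/3,52/3] -> hit [29/3,52/3], descend [1, 2, 10, 13]
  N1 x:[53/3,61/3] y:[10,56/3] z:[13/3,32/3] -> miss, prune
  N2 x:[41/3,19] y:[10,20] z:[13,52/3] -> hit [41/3,52/3], descend [8, 9]
    N8 x:[41/3,50/3] y:[10,43/3] z:[13,52/3] -> hit [41/3,43/3] leaf, test {P6(miss), P9(miss)}
    N9 x:[44/3,19] y:[41/3,20] z:[14,15] -> hit [44/3,15] leaf, test {P0@t=44/3, P7(miss)}
  N10 x:[8,11] y:[29/3,56/3] z:[8,49/3] -> hit [29/3,11], descend [7, 11]
    N7 x:[9,11] y:[29/3,43/3] z:[8,37/3] -> hit [29/3,11] leaf, test {P8(miss), P12(miss)}
    N11 x:[8,10] y:[31/3,56/3] z:[13,49/3] -> miss, prune
  N13 x:[11,43/3] y:[43/3,67/3] z:[28/3,17] -> hit [43/3,43/3], descend [4, 5, 12]
    N4 x:[11,13] y:[43/3,55/3] z:[38/3,41/3] -> miss, prune
    N5 x:[11,13] y:[59/3,67/3] z:[32/3,17] -> miss, prune
    N12 x:[34/3,43/3] y:[49/3,52/3] z:[28/3,13] -> miss, prune

12 AABB tests over nodes [0, 1, 2, 8, 9, 10, 7, 11, 13, 4, 5, 12]; 3 leaves entered; closest P0.

== RESULT ==
[0, 1, 2, 8, 9, 10, 7, 11, 13, 4, 5, 12]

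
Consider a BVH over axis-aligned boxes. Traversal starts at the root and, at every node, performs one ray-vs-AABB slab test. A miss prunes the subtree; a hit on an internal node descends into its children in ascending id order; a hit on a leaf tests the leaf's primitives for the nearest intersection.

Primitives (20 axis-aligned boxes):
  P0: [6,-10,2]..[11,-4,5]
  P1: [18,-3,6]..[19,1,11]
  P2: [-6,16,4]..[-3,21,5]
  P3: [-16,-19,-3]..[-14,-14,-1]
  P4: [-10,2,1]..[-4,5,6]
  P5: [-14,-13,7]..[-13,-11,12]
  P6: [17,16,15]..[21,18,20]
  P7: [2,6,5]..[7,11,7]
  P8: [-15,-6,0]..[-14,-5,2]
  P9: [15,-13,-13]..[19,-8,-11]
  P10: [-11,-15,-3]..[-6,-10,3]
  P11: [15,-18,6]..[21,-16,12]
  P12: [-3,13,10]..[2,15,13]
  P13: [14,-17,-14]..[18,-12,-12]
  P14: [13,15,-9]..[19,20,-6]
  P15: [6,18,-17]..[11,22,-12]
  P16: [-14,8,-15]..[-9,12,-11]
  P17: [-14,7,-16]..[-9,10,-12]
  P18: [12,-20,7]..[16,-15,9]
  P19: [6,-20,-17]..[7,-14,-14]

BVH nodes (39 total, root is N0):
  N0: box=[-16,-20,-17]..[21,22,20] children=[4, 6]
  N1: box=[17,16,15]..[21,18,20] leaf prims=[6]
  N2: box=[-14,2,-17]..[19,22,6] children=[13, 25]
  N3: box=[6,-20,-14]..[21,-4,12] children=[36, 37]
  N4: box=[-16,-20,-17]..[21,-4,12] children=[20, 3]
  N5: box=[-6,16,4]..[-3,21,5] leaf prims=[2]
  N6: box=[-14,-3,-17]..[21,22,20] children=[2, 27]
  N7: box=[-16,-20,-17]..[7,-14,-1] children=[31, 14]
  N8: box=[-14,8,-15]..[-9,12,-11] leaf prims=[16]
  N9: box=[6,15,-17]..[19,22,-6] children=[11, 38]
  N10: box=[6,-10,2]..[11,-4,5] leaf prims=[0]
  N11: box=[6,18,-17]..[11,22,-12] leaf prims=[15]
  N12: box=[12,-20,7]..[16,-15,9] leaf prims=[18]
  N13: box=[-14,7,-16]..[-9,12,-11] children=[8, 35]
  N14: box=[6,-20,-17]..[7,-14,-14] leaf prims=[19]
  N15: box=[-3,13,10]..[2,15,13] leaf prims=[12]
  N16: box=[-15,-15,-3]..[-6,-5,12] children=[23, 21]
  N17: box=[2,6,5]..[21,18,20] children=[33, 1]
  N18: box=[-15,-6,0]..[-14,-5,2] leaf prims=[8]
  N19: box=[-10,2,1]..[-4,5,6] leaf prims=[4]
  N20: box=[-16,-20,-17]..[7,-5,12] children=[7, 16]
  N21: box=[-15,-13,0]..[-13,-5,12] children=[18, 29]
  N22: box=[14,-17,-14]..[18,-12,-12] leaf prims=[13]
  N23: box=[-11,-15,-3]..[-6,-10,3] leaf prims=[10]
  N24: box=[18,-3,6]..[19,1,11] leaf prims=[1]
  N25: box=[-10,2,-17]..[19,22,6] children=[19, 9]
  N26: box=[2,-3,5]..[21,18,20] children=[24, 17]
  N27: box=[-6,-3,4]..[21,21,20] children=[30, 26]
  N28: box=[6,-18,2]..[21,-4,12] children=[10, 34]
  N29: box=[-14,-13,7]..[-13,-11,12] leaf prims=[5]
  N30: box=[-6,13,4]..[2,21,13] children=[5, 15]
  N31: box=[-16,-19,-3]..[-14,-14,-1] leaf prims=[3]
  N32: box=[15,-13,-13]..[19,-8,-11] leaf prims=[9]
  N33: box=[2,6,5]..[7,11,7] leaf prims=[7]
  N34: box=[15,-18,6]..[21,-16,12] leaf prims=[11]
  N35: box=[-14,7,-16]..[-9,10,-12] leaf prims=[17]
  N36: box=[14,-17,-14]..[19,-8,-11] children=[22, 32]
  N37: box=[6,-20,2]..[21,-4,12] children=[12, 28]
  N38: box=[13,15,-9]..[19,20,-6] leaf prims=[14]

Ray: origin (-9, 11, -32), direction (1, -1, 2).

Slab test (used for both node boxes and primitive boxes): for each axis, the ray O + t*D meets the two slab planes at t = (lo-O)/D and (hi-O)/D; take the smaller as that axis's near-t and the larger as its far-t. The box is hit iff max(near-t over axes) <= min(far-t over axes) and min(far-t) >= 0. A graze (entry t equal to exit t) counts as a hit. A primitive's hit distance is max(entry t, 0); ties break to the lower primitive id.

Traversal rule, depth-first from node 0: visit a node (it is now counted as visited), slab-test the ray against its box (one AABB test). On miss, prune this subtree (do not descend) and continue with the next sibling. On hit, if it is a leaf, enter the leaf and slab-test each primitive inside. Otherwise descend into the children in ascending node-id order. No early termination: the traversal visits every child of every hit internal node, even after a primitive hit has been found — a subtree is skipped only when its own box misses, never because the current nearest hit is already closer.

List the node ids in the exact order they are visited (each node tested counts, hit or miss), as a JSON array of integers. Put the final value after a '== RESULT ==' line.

Walk:
N0 x:[-7,30] y:[-11,31] z:[15/2,26] -> hit [15/2,26], descend [4, 6]
  N4 x:[-7,30] y:[15,31] z:[15/2,22] -> hit [15,22], descend [3, 20]
    N3 x:[15,30] y:[15,31] z:[9,22] -> hit [15,22], descend [36, 37]
      N36 x:[23,28] y:[19,28] z:[9,21/2] -> miss, prune
      N37 x:[15,30] y:[15,31] z:[17,22] -> hit [17,22], descend [12, 28]
        N12 x:[21,25] y:[26,31] z:[39/2,41/2] -> miss, prune
        N28 x:[15,30] y:[15,29] z:[17,22] -> hit [17,22], descend [10, 34]
          N10 x:[15,20] y:[15,21] z:[17,37/2] -> hit [17,37/2] leaf, test {P0@t=17}
          N34 x:[24,30] y:[27,29] z:[19,22] -> miss, prune
    N20 x:[-7,16] y:[16,31] z:[15/2,22] -> hit [16,16], descend [7, 16]
      N7 x:[-7,16] y:[25,31] z:[15/2,31/2] -> miss, prune
      N16 x:[-6,3] y:[16,26] z:[29/2,22] -> miss, prune
  N6 x:[-5,30] y:[-11,14] z:[15/2,26] -> hit [15/2,14], descend [2, 27]
    N2 x:[-5,28] y:[-11,9] z:[15/2,19] -> hit [15/2,9], descend [13, 25]
      N13 x:[-5,0] y:[-1,4] z:[8,21/2] -> miss, prune
      N25 x:[-1,28] y:[-11,9] z:[15/2,19] -> hit [15/2,9], descend [9, 19]
        N9 x:[15,28] y:[-11,-4] z:[15/2,13] -> miss, prune
        N19 x:[-1,5] y:[6,9] z:[33/2,19] -> miss, prune
    N27 x:[3,30] y:[-10,14] z:[18,26] -> miss, prune

Visited [0, 4, 3, 36, 37, 12, 28, 10, 34, 20, 7, 16, 6, 2, 13, 25, 9, 19, 27]. Tests: 19 box, 1 leaf. Nearest: P0.

== RESULT ==
[0, 4, 3, 36, 37, 12, 28, 10, 34, 20, 7, 16, 6, 2, 13, 25, 9, 19, 27]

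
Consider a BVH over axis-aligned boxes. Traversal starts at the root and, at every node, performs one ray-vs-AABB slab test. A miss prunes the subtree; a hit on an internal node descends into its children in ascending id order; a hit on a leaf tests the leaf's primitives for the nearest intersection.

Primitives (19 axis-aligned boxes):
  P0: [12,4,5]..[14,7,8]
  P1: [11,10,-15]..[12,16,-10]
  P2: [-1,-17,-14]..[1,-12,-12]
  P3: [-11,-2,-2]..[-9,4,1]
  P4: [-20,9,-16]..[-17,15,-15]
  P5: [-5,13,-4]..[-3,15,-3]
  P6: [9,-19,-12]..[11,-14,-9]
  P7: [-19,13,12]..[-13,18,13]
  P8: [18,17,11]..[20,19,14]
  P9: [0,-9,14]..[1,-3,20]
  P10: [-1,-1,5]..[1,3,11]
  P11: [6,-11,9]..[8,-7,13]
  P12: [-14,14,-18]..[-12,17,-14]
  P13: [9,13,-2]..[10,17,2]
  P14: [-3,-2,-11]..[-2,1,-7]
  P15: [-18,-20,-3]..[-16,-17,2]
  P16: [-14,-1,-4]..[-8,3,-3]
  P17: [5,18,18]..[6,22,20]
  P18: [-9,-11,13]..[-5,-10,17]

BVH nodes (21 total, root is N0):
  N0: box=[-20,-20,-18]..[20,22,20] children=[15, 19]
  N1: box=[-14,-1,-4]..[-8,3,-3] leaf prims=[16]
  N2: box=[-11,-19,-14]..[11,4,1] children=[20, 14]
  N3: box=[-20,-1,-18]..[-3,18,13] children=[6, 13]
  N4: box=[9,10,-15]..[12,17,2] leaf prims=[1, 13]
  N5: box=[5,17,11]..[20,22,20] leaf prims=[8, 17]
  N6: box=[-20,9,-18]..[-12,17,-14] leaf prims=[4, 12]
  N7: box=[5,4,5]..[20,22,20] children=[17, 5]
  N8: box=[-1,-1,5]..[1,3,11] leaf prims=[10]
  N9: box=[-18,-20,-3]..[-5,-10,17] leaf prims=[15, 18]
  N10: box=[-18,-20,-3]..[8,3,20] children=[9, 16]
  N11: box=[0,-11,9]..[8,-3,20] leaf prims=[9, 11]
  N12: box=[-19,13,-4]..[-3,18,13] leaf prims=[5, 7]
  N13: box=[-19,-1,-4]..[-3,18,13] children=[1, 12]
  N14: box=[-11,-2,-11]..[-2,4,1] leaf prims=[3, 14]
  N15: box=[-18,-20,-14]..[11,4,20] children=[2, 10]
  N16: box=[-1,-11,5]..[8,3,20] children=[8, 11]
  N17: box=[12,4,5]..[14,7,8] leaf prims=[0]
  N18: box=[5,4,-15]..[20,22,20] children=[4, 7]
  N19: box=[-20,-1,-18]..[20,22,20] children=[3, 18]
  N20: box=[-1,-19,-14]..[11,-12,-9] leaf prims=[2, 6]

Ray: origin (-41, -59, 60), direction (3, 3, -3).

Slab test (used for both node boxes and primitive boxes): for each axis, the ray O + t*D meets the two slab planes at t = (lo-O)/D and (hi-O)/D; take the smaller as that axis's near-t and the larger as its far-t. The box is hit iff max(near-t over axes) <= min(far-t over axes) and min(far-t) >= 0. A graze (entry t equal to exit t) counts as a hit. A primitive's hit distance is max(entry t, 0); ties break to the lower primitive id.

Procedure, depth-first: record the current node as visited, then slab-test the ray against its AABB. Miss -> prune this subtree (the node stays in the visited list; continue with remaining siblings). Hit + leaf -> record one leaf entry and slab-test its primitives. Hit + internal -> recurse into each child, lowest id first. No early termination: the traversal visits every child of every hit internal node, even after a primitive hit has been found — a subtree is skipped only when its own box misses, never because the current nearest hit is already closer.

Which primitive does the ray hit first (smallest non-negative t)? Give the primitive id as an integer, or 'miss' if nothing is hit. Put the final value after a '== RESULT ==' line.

Walk:
N0 x:[7,61/3] y:[13,27] z:[40/3,26] -> hit [40/3,61/3], descend [15, 19]
  N15 x:[23/3,52/3] y:[13,21] z:[40/3,74/3] -> hit [40/3,52/3], descend [2, 10]
    N2 x:[10,52/3] y:[40/3,21] z:[59/3,74/3] -> miss, prune
    N10 x:[23/3,49/3] y:[13,62/3] z:[40/3,21] -> hit [40/3,49/3], descend [9, 16]
      N9 x:[23/3,12] y:[13,49/3] z:[43/3,21] -> miss, prune
      N16 x:[40/3,49/3] y:[16,62/3] z:[40/3,55/3] -> hit [16,49/3], descend [8, 11]
        N8 x:[40/3,14] y:[58/3,62/3] z:[49/3,55/3] -> miss, prune
        N11 x:[41/3,49/3] y:[16,56/3] z:[40/3,17] -> hit [16,49/3] leaf, test {P9(miss), P11@t=16}
  N19 x:[7,61/3] y:[58/3,27] z:[40/3,26] -> hit [58/3,61/3], descend [3, 18]
    N3 x:[7,38/3] y:[58/3,77/3] z:[47/3,26] -> miss, prune
    N18 x:[46/3,61/3] y:[21,27] z:[40/3,25] -> miss, prune

Visited [0, 15, 2, 10, 9, 16, 8, 11, 19, 3, 18]. Tests: 11 box, 1 leaf. Nearest: P11.

== RESULT ==
11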